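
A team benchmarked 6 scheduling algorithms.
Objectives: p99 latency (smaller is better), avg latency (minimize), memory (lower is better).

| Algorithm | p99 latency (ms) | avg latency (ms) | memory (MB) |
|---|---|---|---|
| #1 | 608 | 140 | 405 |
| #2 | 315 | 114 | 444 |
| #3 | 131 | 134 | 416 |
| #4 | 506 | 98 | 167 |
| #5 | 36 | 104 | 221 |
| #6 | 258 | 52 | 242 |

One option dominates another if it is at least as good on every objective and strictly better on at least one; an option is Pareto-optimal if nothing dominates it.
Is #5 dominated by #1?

#1 vs #5: #1 is worse on p99 latency (608 vs 36), so it does not dominate #5.

No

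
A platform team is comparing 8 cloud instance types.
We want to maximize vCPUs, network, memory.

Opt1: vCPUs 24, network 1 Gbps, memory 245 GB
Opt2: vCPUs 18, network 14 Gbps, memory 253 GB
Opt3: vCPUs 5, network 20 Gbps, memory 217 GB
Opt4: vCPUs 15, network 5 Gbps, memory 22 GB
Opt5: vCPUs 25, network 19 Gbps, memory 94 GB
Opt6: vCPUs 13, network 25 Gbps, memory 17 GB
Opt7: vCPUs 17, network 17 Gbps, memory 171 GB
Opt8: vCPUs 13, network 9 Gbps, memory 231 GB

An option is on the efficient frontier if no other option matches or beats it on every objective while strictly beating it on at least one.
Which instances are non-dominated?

Opt1: not dominated.
Opt2: not dominated (best memory).
Opt3: not dominated.
Opt4: dominated by Opt2 (vCPUs 18≥15, network 14≥5, memory 253≥22).
Opt5: not dominated (best vCPUs).
Opt6: not dominated (best network).
Opt7: not dominated.
Opt8: dominated by Opt2 (vCPUs 18≥13, network 14≥9, memory 253≥231).

Opt1, Opt2, Opt3, Opt5, Opt6, Opt7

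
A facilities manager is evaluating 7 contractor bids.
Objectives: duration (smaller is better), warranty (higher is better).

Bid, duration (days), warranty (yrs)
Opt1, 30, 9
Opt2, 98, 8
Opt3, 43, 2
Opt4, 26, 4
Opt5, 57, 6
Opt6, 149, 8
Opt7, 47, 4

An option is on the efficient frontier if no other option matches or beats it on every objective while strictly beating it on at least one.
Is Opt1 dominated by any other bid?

No

Opt2: worse on duration (98 vs 30).
Opt3: worse on duration (43 vs 30).
Opt4: worse on warranty (4 vs 9).
Opt5: worse on duration (57 vs 30).
Opt6: worse on duration (149 vs 30).
Opt7: worse on duration (47 vs 30).
No option is at least as good as Opt1 on every objective and strictly better on one.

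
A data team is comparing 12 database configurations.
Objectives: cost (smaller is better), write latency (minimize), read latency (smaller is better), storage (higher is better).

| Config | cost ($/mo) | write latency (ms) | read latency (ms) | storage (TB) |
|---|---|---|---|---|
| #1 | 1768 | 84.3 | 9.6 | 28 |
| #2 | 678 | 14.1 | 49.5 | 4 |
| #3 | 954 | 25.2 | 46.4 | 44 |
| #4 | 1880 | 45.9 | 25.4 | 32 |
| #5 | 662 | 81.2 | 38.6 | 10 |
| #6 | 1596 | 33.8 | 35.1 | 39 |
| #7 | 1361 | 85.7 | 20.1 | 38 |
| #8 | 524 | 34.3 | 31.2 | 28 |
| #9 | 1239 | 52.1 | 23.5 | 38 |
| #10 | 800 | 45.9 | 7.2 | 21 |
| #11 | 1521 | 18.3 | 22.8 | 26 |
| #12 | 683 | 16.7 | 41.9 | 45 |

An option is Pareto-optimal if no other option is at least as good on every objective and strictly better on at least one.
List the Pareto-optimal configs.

#1: not dominated.
#2: not dominated (best write latency).
#3: dominated by #12 (cost 683≤954, write latency 16.7≤25.2, read latency 41.9≤46.4, storage 45≥44).
#4: not dominated.
#5: dominated by #8 (cost 524≤662, write latency 34.3≤81.2, read latency 31.2≤38.6, storage 28≥10).
#6: not dominated.
#7: not dominated.
#8: not dominated (best cost).
#9: not dominated.
#10: not dominated (best read latency).
#11: not dominated.
#12: not dominated (best storage).

#1, #2, #4, #6, #7, #8, #9, #10, #11, #12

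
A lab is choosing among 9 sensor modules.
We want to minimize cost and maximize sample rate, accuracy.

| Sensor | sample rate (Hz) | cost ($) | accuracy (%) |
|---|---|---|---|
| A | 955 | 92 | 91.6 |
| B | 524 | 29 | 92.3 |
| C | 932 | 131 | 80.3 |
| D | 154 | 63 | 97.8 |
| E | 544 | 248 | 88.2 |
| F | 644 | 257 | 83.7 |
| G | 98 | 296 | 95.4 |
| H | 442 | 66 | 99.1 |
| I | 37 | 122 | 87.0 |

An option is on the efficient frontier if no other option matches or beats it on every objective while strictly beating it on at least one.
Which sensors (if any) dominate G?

D: sample rate 154≥98, cost 63≤296, accuracy 97.8≥95.4 — dominates G.
H: sample rate 442≥98, cost 66≤296, accuracy 99.1≥95.4 — dominates G.
Others (A, B, C, E, F, I) are each worse than G on at least one objective.

D, H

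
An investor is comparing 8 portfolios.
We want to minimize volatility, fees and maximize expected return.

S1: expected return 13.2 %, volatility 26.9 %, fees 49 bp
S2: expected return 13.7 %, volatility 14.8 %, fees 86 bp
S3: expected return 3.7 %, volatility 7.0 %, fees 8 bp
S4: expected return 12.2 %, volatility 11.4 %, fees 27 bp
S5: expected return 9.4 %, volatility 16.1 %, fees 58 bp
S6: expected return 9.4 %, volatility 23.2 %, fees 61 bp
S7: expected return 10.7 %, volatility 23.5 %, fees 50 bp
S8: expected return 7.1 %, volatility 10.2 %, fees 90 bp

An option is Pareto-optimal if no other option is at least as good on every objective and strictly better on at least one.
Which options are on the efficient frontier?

S1: not dominated.
S2: not dominated (best expected return).
S3: not dominated (best volatility).
S4: not dominated.
S5: dominated by S4 (expected return 12.2≥9.4, volatility 11.4≤16.1, fees 27≤58).
S6: dominated by S4 (expected return 12.2≥9.4, volatility 11.4≤23.2, fees 27≤61).
S7: dominated by S4 (expected return 12.2≥10.7, volatility 11.4≤23.5, fees 27≤50).
S8: not dominated.

S1, S2, S3, S4, S8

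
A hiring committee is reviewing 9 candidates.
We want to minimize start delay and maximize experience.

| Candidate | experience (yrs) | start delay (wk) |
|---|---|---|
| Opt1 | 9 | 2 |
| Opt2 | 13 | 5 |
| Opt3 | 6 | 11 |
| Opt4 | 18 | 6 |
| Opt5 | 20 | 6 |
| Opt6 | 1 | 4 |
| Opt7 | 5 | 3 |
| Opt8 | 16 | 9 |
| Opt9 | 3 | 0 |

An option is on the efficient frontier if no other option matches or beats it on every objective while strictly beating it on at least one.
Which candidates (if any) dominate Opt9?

none

Opt1: worse on start delay (2 vs 0).
Opt2: worse on start delay (5 vs 0).
Opt3: worse on start delay (11 vs 0).
Opt4: worse on start delay (6 vs 0).
Opt5: worse on start delay (6 vs 0).
Opt6: worse on experience (1 vs 3).
Opt7: worse on start delay (3 vs 0).
Opt8: worse on start delay (9 vs 0).
No option dominates Opt9.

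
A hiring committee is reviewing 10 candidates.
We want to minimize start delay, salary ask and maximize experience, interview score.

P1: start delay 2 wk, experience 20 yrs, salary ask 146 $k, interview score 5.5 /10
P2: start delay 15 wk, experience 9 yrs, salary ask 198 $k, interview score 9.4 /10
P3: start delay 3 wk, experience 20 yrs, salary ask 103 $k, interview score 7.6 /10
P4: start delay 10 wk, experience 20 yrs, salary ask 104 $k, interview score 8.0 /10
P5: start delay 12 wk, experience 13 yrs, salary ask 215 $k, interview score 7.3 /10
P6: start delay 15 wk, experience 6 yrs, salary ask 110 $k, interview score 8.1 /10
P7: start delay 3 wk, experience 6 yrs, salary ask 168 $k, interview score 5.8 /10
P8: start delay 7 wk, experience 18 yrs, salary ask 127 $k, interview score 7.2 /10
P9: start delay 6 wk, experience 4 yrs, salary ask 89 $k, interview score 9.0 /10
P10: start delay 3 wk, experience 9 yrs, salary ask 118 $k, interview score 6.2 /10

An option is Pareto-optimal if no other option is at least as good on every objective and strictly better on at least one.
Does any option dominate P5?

Yes

P3 vs P5: start delay 3≤12, experience 20≥13, salary ask 103≤215, interview score 7.6≥7.3 — P3 is at least as good on every objective and strictly better on at least one, so P3 dominates P5.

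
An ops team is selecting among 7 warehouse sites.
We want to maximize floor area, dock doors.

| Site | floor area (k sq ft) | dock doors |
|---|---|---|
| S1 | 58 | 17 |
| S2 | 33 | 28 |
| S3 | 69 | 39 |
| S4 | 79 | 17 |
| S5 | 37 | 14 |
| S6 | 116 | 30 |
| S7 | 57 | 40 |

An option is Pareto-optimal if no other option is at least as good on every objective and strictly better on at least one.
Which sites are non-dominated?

S3, S6, S7

S1: dominated by S3 (floor area 69≥58, dock doors 39≥17).
S2: dominated by S3 (floor area 69≥33, dock doors 39≥28).
S3: not dominated.
S4: dominated by S6 (floor area 116≥79, dock doors 30≥17).
S5: dominated by S1 (floor area 58≥37, dock doors 17≥14).
S6: not dominated (best floor area).
S7: not dominated (best dock doors).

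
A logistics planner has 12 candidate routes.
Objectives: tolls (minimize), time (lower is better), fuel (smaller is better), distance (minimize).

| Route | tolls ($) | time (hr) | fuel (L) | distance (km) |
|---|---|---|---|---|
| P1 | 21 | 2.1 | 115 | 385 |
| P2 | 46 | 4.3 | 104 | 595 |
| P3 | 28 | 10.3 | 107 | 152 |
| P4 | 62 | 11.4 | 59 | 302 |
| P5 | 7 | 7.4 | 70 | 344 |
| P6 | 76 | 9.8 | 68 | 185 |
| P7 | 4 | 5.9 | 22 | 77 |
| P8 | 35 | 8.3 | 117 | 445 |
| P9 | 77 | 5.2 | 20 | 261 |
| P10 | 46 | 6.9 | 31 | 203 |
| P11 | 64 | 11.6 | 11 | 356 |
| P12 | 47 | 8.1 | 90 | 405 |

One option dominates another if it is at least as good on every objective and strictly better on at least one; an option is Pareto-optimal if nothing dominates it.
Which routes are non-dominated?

P1, P2, P7, P9, P11

P1: not dominated (best time).
P2: not dominated.
P3: dominated by P7 (tolls 4≤28, time 5.9≤10.3, fuel 22≤107, distance 77≤152).
P4: dominated by P7 (tolls 4≤62, time 5.9≤11.4, fuel 22≤59, distance 77≤302).
P5: dominated by P7 (tolls 4≤7, time 5.9≤7.4, fuel 22≤70, distance 77≤344).
P6: dominated by P7 (tolls 4≤76, time 5.9≤9.8, fuel 22≤68, distance 77≤185).
P7: not dominated (best tolls).
P8: dominated by P1 (tolls 21≤35, time 2.1≤8.3, fuel 115≤117, distance 385≤445).
P9: not dominated.
P10: dominated by P7 (tolls 4≤46, time 5.9≤6.9, fuel 22≤31, distance 77≤203).
P11: not dominated (best fuel).
P12: dominated by P5 (tolls 7≤47, time 7.4≤8.1, fuel 70≤90, distance 344≤405).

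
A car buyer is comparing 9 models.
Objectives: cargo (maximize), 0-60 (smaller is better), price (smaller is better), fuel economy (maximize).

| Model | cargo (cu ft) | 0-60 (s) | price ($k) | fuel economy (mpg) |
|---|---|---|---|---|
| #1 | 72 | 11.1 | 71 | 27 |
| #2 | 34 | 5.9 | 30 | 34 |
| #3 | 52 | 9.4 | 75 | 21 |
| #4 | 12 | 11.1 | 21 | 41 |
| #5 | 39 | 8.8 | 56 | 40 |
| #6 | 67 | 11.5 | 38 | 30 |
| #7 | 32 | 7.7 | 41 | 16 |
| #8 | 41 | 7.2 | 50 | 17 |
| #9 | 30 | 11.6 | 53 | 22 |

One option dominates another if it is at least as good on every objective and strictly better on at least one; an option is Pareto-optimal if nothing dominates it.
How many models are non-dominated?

7

#1: not dominated (best cargo).
#2: not dominated (best 0-60).
#3: not dominated.
#4: not dominated (best price).
#5: not dominated.
#6: not dominated.
#7: dominated by #2 (cargo 34≥32, 0-60 5.9≤7.7, price 30≤41, fuel economy 34≥16).
#8: not dominated.
#9: dominated by #2 (cargo 34≥30, 0-60 5.9≤11.6, price 30≤53, fuel economy 34≥22).
Pareto-optimal: #1, #2, #3, #4, #5, #6, #8 → 7.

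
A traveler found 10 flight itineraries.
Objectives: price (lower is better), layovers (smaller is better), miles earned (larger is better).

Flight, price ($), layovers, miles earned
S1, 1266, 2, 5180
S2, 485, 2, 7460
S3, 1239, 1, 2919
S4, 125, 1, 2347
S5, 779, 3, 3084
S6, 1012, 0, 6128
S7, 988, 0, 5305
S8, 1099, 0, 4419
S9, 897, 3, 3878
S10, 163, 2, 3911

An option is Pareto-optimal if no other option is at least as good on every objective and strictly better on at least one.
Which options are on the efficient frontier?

S1: dominated by S2 (price 485≤1266, layovers 2≤2, miles earned 7460≥5180).
S2: not dominated (best miles earned).
S3: dominated by S6 (price 1012≤1239, layovers 0≤1, miles earned 6128≥2919).
S4: not dominated (best price).
S5: dominated by S2 (price 485≤779, layovers 2≤3, miles earned 7460≥3084).
S6: not dominated.
S7: not dominated.
S8: dominated by S6 (price 1012≤1099, layovers 0≤0, miles earned 6128≥4419).
S9: dominated by S2 (price 485≤897, layovers 2≤3, miles earned 7460≥3878).
S10: not dominated.

S2, S4, S6, S7, S10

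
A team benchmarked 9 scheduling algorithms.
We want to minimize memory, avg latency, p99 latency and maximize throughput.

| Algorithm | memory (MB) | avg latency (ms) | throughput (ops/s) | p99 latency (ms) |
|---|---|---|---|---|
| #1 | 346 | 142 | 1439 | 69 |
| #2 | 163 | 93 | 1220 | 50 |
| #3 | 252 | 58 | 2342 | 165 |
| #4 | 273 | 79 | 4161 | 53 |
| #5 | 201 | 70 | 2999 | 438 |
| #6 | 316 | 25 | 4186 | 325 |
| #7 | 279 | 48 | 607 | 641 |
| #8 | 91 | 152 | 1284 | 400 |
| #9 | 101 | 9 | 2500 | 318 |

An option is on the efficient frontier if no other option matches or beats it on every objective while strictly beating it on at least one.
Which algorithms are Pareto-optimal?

#2, #3, #4, #5, #6, #8, #9

#1: dominated by #4 (memory 273≤346, avg latency 79≤142, throughput 4161≥1439, p99 latency 53≤69).
#2: not dominated (best p99 latency).
#3: not dominated.
#4: not dominated.
#5: not dominated.
#6: not dominated (best throughput).
#7: dominated by #9 (memory 101≤279, avg latency 9≤48, throughput 2500≥607, p99 latency 318≤641).
#8: not dominated (best memory).
#9: not dominated (best avg latency).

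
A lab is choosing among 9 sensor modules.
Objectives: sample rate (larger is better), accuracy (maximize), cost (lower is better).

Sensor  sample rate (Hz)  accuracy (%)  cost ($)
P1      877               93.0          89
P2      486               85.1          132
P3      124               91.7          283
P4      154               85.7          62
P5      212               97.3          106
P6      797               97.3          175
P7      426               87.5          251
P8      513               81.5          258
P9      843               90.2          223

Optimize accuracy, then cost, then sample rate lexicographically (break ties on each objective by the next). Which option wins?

First maximize accuracy: best is 97.3, kept {P5, P6}.
Then minimize cost: best is 106, kept {P5}.

P5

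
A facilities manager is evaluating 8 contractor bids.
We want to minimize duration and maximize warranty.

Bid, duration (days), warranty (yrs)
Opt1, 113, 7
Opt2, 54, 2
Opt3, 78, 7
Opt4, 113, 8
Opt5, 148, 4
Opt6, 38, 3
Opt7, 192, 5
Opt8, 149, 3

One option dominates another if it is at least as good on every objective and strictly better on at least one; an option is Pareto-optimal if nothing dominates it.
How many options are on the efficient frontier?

3

Opt1: dominated by Opt3 (duration 78≤113, warranty 7≥7).
Opt2: dominated by Opt6 (duration 38≤54, warranty 3≥2).
Opt3: not dominated.
Opt4: not dominated (best warranty).
Opt5: dominated by Opt1 (duration 113≤148, warranty 7≥4).
Opt6: not dominated (best duration).
Opt7: dominated by Opt1 (duration 113≤192, warranty 7≥5).
Opt8: dominated by Opt1 (duration 113≤149, warranty 7≥3).
Pareto-optimal: Opt3, Opt4, Opt6 → 3.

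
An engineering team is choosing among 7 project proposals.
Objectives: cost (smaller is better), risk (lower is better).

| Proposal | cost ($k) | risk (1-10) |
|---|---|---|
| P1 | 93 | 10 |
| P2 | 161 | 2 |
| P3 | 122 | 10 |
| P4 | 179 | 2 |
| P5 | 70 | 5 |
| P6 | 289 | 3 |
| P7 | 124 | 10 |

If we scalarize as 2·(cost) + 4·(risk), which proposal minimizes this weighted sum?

P1: 2·93 + 4·10 = 226
P2: 2·161 + 4·2 = 330
P3: 2·122 + 4·10 = 284
P4: 2·179 + 4·2 = 366
P5: 2·70 + 4·5 = 160
P6: 2·289 + 4·3 = 590
P7: 2·124 + 4·10 = 288
Lowest: P5 at 160.

P5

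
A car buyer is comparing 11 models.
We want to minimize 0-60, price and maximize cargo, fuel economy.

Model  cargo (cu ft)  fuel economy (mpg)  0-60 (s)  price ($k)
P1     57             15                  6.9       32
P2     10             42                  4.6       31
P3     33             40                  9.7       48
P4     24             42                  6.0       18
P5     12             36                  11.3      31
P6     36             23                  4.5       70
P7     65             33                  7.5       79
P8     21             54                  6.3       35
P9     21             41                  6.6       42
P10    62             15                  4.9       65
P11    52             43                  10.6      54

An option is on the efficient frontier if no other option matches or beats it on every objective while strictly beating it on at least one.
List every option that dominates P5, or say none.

P4: cargo 24≥12, fuel economy 42≥36, 0-60 6.0≤11.3, price 18≤31 — dominates P5.
Others (P1, P2, P3, P6, P7, P8, P9, P10, P11) are each worse than P5 on at least one objective.

P4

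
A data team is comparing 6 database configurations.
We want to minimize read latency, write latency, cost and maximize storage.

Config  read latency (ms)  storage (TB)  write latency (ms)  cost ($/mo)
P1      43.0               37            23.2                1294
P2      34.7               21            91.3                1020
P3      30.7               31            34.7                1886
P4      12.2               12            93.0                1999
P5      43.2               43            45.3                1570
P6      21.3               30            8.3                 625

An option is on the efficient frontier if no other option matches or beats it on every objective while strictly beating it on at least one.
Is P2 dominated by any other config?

Yes

P6 vs P2: read latency 21.3≤34.7, storage 30≥21, write latency 8.3≤91.3, cost 625≤1020 — P6 is at least as good on every objective and strictly better on at least one, so P6 dominates P2.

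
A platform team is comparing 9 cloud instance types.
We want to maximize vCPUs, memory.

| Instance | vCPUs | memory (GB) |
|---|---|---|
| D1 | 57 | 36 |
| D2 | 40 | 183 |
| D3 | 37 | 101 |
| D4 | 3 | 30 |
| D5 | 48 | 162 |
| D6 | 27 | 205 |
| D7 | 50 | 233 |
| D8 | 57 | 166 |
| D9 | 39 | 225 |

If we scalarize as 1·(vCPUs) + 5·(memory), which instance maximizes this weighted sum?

D1: 1·57 + 5·36 = 237
D2: 1·40 + 5·183 = 955
D3: 1·37 + 5·101 = 542
D4: 1·3 + 5·30 = 153
D5: 1·48 + 5·162 = 858
D6: 1·27 + 5·205 = 1052
D7: 1·50 + 5·233 = 1215
D8: 1·57 + 5·166 = 887
D9: 1·39 + 5·225 = 1164
Highest: D7 at 1215.

D7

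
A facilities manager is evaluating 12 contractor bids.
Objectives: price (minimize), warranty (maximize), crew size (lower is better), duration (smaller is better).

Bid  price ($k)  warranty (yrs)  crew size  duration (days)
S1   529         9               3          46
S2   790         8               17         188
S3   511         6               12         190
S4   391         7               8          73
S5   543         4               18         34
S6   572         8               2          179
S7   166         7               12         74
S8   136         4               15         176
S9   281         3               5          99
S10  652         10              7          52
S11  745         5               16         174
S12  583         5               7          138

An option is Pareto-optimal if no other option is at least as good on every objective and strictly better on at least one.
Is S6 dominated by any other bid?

No

S1: worse on crew size (3 vs 2).
S2: worse on price (790 vs 572).
S3: worse on warranty (6 vs 8).
S4: worse on warranty (7 vs 8).
S5: worse on warranty (4 vs 8).
S7: worse on warranty (7 vs 8).
S8: worse on warranty (4 vs 8).
S9: worse on warranty (3 vs 8).
S10: worse on price (652 vs 572).
S11: worse on price (745 vs 572).
S12: worse on price (583 vs 572).
No option is at least as good as S6 on every objective and strictly better on one.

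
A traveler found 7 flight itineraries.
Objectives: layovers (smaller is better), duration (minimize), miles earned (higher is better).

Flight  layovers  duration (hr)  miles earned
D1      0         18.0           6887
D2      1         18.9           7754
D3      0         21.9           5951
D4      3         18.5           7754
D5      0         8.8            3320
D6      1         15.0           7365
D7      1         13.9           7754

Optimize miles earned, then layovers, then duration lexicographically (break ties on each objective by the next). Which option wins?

First maximize miles earned: best is 7754, kept {D2, D4, D7}.
Then minimize layovers: best is 1, kept {D2, D7}.
Then minimize duration: best is 13.9, kept {D7}.

D7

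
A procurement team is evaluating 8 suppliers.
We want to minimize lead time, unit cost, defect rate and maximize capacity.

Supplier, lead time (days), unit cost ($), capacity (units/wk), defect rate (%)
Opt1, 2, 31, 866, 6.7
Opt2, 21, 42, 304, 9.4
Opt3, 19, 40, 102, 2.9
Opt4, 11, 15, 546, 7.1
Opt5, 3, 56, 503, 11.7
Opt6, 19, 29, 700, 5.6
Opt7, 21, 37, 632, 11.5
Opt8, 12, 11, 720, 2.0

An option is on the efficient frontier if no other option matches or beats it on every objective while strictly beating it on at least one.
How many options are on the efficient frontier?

3

Opt1: not dominated (best lead time).
Opt2: dominated by Opt1 (lead time 2≤21, unit cost 31≤42, capacity 866≥304, defect rate 6.7≤9.4).
Opt3: dominated by Opt8 (lead time 12≤19, unit cost 11≤40, capacity 720≥102, defect rate 2.0≤2.9).
Opt4: not dominated.
Opt5: dominated by Opt1 (lead time 2≤3, unit cost 31≤56, capacity 866≥503, defect rate 6.7≤11.7).
Opt6: dominated by Opt8 (lead time 12≤19, unit cost 11≤29, capacity 720≥700, defect rate 2.0≤5.6).
Opt7: dominated by Opt1 (lead time 2≤21, unit cost 31≤37, capacity 866≥632, defect rate 6.7≤11.5).
Opt8: not dominated (best unit cost).
Pareto-optimal: Opt1, Opt4, Opt8 → 3.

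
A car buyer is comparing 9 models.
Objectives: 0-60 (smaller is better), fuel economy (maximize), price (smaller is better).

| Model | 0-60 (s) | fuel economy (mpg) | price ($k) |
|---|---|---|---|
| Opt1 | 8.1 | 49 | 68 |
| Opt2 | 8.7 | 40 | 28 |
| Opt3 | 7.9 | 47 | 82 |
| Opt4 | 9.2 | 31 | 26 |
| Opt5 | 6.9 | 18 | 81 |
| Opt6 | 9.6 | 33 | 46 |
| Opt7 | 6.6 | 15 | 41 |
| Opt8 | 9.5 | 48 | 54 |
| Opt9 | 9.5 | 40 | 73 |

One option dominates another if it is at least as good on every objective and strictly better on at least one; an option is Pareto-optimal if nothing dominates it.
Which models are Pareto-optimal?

Opt1: not dominated (best fuel economy).
Opt2: not dominated.
Opt3: not dominated.
Opt4: not dominated (best price).
Opt5: not dominated.
Opt6: dominated by Opt2 (0-60 8.7≤9.6, fuel economy 40≥33, price 28≤46).
Opt7: not dominated (best 0-60).
Opt8: not dominated.
Opt9: dominated by Opt1 (0-60 8.1≤9.5, fuel economy 49≥40, price 68≤73).

Opt1, Opt2, Opt3, Opt4, Opt5, Opt7, Opt8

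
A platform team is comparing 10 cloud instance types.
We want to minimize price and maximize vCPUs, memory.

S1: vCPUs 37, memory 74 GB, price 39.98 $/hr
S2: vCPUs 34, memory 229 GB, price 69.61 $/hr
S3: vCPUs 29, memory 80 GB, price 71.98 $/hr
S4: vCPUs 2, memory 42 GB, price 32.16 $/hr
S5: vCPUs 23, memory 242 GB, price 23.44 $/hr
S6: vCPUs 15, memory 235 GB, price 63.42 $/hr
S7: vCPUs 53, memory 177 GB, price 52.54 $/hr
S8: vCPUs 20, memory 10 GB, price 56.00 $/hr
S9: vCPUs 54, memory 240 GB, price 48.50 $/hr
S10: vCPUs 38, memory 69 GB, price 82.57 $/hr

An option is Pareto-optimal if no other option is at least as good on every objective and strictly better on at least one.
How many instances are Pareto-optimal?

S1: not dominated.
S2: dominated by S9 (vCPUs 54≥34, memory 240≥229, price 48.50≤69.61).
S3: dominated by S2 (vCPUs 34≥29, memory 229≥80, price 69.61≤71.98).
S4: dominated by S5 (vCPUs 23≥2, memory 242≥42, price 23.44≤32.16).
S5: not dominated (best memory).
S6: dominated by S5 (vCPUs 23≥15, memory 242≥235, price 23.44≤63.42).
S7: dominated by S9 (vCPUs 54≥53, memory 240≥177, price 48.50≤52.54).
S8: dominated by S1 (vCPUs 37≥20, memory 74≥10, price 39.98≤56.00).
S9: not dominated (best vCPUs).
S10: dominated by S7 (vCPUs 53≥38, memory 177≥69, price 52.54≤82.57).
Pareto-optimal: S1, S5, S9 → 3.

3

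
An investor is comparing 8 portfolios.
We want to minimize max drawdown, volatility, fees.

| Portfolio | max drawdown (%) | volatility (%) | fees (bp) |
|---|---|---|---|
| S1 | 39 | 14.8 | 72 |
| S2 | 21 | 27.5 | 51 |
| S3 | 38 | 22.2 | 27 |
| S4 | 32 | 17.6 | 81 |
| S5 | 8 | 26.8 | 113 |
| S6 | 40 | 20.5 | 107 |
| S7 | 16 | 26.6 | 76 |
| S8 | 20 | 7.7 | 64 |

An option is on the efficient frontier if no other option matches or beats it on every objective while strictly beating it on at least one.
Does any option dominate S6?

S1 vs S6: max drawdown 39≤40, volatility 14.8≤20.5, fees 72≤107 — S1 is at least as good on every objective and strictly better on at least one, so S1 dominates S6.

Yes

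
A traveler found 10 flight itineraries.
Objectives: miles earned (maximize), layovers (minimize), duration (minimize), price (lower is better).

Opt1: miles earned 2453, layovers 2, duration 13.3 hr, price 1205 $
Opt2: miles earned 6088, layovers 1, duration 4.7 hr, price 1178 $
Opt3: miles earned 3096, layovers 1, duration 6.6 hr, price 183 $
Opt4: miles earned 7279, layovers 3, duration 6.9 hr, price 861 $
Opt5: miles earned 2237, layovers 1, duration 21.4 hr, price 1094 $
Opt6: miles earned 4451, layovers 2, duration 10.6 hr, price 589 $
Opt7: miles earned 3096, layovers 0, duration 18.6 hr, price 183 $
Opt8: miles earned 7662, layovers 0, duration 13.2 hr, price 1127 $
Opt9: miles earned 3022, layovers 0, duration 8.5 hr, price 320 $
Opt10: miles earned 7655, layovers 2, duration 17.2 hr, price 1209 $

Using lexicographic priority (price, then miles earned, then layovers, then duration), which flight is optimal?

Opt7

First minimize price: best is 183, kept {Opt3, Opt7}.
Then maximize miles earned: best is 3096, kept {Opt3, Opt7}.
Then minimize layovers: best is 0, kept {Opt7}.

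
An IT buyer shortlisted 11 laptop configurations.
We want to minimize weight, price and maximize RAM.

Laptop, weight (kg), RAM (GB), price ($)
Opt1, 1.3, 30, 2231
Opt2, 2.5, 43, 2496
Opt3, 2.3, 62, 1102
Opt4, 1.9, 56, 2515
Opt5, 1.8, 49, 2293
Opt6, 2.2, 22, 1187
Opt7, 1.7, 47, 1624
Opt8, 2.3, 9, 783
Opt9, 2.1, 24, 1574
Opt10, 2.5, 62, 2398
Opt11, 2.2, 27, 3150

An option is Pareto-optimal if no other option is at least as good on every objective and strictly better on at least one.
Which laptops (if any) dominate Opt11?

Opt1, Opt4, Opt5, Opt7

Opt1: weight 1.3≤2.2, RAM 30≥27, price 2231≤3150 — dominates Opt11.
Opt4: weight 1.9≤2.2, RAM 56≥27, price 2515≤3150 — dominates Opt11.
Opt5: weight 1.8≤2.2, RAM 49≥27, price 2293≤3150 — dominates Opt11.
Opt7: weight 1.7≤2.2, RAM 47≥27, price 1624≤3150 — dominates Opt11.
Others (Opt2, Opt3, Opt6, Opt8, Opt9, Opt10) are each worse than Opt11 on at least one objective.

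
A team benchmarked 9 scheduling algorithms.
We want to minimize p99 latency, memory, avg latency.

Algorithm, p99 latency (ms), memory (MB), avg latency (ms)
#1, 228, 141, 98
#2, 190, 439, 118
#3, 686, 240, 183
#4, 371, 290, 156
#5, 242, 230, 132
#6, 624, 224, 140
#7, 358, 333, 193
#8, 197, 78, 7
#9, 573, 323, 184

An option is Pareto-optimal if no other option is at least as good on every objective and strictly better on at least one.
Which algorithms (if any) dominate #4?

#1, #5, #8

#1: p99 latency 228≤371, memory 141≤290, avg latency 98≤156 — dominates #4.
#5: p99 latency 242≤371, memory 230≤290, avg latency 132≤156 — dominates #4.
#8: p99 latency 197≤371, memory 78≤290, avg latency 7≤156 — dominates #4.
Others (#2, #3, #6, #7, #9) are each worse than #4 on at least one objective.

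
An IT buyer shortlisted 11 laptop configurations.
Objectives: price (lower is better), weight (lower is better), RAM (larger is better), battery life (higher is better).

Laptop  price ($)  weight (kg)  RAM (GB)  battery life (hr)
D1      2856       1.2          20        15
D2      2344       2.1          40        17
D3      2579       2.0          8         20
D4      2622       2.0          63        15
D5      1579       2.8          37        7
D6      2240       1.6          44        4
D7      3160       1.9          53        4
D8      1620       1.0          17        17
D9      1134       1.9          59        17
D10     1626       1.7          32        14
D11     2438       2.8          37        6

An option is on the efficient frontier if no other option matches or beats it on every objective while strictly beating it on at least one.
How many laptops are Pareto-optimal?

D1: not dominated.
D2: dominated by D9 (price 1134≤2344, weight 1.9≤2.1, RAM 59≥40, battery life 17≥17).
D3: not dominated (best battery life).
D4: not dominated (best RAM).
D5: dominated by D9 (price 1134≤1579, weight 1.9≤2.8, RAM 59≥37, battery life 17≥7).
D6: not dominated.
D7: dominated by D9 (price 1134≤3160, weight 1.9≤1.9, RAM 59≥53, battery life 17≥4).
D8: not dominated (best weight).
D9: not dominated (best price).
D10: not dominated.
D11: dominated by D2 (price 2344≤2438, weight 2.1≤2.8, RAM 40≥37, battery life 17≥6).
Pareto-optimal: D1, D3, D4, D6, D8, D9, D10 → 7.

7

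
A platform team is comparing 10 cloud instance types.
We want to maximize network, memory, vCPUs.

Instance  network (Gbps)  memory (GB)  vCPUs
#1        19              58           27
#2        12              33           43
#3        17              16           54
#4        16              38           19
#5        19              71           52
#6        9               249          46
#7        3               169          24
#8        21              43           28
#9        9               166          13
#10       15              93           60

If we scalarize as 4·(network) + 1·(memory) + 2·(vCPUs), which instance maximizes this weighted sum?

#1: 4·19 + 1·58 + 2·27 = 188
#2: 4·12 + 1·33 + 2·43 = 167
#3: 4·17 + 1·16 + 2·54 = 192
#4: 4·16 + 1·38 + 2·19 = 140
#5: 4·19 + 1·71 + 2·52 = 251
#6: 4·9 + 1·249 + 2·46 = 377
#7: 4·3 + 1·169 + 2·24 = 229
#8: 4·21 + 1·43 + 2·28 = 183
#9: 4·9 + 1·166 + 2·13 = 228
#10: 4·15 + 1·93 + 2·60 = 273
Highest: #6 at 377.

#6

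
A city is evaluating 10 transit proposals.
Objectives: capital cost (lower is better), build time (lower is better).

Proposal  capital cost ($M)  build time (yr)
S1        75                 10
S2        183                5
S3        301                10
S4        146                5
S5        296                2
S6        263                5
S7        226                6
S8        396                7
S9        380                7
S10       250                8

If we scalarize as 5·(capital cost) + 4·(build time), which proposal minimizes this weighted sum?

S1: 5·75 + 4·10 = 415
S2: 5·183 + 4·5 = 935
S3: 5·301 + 4·10 = 1545
S4: 5·146 + 4·5 = 750
S5: 5·296 + 4·2 = 1488
S6: 5·263 + 4·5 = 1335
S7: 5·226 + 4·6 = 1154
S8: 5·396 + 4·7 = 2008
S9: 5·380 + 4·7 = 1928
S10: 5·250 + 4·8 = 1282
Lowest: S1 at 415.

S1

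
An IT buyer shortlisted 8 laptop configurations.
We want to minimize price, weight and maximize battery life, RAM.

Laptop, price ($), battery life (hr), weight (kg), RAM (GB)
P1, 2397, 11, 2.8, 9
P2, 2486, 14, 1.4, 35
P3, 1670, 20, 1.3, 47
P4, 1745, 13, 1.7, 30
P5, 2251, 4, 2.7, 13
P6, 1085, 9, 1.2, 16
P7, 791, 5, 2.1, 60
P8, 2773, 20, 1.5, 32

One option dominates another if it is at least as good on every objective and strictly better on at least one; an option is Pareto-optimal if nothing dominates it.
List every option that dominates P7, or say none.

none

P1: worse on price (2397 vs 791).
P2: worse on price (2486 vs 791).
P3: worse on price (1670 vs 791).
P4: worse on price (1745 vs 791).
P5: worse on price (2251 vs 791).
P6: worse on price (1085 vs 791).
P8: worse on price (2773 vs 791).
No option dominates P7.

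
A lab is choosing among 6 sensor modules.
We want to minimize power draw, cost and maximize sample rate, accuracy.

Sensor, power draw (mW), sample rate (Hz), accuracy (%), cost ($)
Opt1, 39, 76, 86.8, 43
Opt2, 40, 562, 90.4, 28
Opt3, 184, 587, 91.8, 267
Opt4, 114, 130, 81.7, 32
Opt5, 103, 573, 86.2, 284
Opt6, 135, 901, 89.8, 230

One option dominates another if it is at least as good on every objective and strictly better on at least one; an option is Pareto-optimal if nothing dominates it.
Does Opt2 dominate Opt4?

Opt2 vs Opt4: power draw 40≤114, sample rate 562≥130, accuracy 90.4≥81.7, cost 28≤32 — Opt2 is at least as good on every objective with at least one strict improvement.

Yes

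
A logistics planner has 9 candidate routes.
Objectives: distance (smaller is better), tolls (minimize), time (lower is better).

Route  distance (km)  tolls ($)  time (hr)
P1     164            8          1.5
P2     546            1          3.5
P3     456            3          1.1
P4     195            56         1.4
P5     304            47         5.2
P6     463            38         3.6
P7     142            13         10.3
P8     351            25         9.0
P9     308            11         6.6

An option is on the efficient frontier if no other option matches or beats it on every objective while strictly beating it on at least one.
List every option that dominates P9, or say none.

P1

P1: distance 164≤308, tolls 8≤11, time 1.5≤6.6 — dominates P9.
Others (P2, P3, P4, P5, P6, P7, P8) are each worse than P9 on at least one objective.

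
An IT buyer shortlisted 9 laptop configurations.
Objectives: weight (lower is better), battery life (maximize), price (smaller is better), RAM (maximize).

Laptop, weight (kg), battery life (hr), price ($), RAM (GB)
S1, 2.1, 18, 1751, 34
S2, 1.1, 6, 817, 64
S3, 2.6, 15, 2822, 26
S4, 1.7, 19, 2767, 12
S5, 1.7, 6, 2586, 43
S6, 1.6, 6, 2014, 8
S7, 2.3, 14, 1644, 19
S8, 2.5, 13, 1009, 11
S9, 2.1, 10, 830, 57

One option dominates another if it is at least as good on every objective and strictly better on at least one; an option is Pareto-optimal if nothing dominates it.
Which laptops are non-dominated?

S1, S2, S4, S7, S8, S9

S1: not dominated.
S2: not dominated (best weight).
S3: dominated by S1 (weight 2.1≤2.6, battery life 18≥15, price 1751≤2822, RAM 34≥26).
S4: not dominated (best battery life).
S5: dominated by S2 (weight 1.1≤1.7, battery life 6≥6, price 817≤2586, RAM 64≥43).
S6: dominated by S2 (weight 1.1≤1.6, battery life 6≥6, price 817≤2014, RAM 64≥8).
S7: not dominated.
S8: not dominated.
S9: not dominated.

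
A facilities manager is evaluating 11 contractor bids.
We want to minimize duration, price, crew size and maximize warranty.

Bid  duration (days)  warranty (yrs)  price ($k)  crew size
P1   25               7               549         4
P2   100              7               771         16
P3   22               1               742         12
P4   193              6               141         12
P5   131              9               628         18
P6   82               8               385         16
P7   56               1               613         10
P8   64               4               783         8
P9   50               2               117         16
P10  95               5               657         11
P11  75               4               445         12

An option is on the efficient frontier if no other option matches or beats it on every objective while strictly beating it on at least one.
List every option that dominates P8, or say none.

P1

P1: duration 25≤64, warranty 7≥4, price 549≤783, crew size 4≤8 — dominates P8.
Others (P2, P3, P4, P5, P6, P7, P9, P10, P11) are each worse than P8 on at least one objective.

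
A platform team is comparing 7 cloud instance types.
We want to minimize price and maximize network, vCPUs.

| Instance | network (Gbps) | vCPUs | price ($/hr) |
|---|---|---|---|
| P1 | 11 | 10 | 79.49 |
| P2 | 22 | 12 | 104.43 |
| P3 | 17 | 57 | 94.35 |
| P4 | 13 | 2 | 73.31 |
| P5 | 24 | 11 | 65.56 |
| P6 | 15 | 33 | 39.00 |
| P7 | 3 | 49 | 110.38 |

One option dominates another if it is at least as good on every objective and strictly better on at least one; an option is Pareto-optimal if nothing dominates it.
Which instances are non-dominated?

P1: dominated by P5 (network 24≥11, vCPUs 11≥10, price 65.56≤79.49).
P2: not dominated.
P3: not dominated (best vCPUs).
P4: dominated by P5 (network 24≥13, vCPUs 11≥2, price 65.56≤73.31).
P5: not dominated (best network).
P6: not dominated (best price).
P7: dominated by P3 (network 17≥3, vCPUs 57≥49, price 94.35≤110.38).

P2, P3, P5, P6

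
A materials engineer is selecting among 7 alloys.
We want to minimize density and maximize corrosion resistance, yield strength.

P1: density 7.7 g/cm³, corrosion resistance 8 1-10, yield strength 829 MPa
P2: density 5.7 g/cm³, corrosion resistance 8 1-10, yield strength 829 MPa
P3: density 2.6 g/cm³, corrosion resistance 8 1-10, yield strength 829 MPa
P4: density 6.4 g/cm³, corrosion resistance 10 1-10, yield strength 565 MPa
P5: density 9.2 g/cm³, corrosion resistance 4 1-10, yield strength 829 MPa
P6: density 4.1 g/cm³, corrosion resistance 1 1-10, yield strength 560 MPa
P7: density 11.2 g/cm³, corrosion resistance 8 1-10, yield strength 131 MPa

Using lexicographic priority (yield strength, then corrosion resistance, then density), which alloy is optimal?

P3

First maximize yield strength: best is 829, kept {P1, P2, P3, P5}.
Then maximize corrosion resistance: best is 8, kept {P1, P2, P3}.
Then minimize density: best is 2.6, kept {P3}.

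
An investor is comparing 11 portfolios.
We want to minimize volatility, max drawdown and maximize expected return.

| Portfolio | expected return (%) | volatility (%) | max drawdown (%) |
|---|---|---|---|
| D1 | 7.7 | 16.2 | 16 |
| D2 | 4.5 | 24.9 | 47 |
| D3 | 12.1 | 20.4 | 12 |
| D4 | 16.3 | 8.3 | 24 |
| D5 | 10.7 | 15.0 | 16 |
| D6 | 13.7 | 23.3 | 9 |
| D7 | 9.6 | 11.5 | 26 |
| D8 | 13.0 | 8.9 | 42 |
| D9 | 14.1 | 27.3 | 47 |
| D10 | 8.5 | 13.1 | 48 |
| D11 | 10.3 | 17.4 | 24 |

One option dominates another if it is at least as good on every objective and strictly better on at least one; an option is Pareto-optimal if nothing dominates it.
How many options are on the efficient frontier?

4

D1: dominated by D5 (expected return 10.7≥7.7, volatility 15.0≤16.2, max drawdown 16≤16).
D2: dominated by D1 (expected return 7.7≥4.5, volatility 16.2≤24.9, max drawdown 16≤47).
D3: not dominated.
D4: not dominated (best expected return).
D5: not dominated.
D6: not dominated (best max drawdown).
D7: dominated by D4 (expected return 16.3≥9.6, volatility 8.3≤11.5, max drawdown 24≤26).
D8: dominated by D4 (expected return 16.3≥13.0, volatility 8.3≤8.9, max drawdown 24≤42).
D9: dominated by D4 (expected return 16.3≥14.1, volatility 8.3≤27.3, max drawdown 24≤47).
D10: dominated by D4 (expected return 16.3≥8.5, volatility 8.3≤13.1, max drawdown 24≤48).
D11: dominated by D4 (expected return 16.3≥10.3, volatility 8.3≤17.4, max drawdown 24≤24).
Pareto-optimal: D3, D4, D5, D6 → 4.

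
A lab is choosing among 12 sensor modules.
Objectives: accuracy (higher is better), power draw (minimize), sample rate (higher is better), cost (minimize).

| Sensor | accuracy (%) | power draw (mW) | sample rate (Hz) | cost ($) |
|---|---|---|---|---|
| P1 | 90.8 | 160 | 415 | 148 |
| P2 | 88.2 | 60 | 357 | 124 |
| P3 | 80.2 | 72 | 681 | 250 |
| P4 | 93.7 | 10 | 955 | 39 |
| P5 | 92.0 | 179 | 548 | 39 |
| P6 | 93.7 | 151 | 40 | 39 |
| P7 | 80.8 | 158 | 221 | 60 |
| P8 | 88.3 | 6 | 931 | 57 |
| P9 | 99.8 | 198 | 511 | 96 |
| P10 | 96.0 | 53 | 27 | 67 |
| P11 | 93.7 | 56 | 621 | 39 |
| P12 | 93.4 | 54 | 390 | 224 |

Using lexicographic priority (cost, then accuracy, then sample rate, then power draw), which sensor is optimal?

First minimize cost: best is 39, kept {P4, P5, P6, P11}.
Then maximize accuracy: best is 93.7, kept {P4, P6, P11}.
Then maximize sample rate: best is 955, kept {P4}.

P4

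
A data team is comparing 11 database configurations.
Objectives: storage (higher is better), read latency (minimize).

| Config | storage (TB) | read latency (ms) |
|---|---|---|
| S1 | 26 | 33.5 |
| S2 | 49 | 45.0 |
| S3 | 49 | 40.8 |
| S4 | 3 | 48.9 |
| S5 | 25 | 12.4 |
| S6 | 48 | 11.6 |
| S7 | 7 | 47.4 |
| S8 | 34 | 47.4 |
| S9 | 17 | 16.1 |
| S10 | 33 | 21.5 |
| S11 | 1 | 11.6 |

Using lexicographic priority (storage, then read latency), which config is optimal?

S3

First maximize storage: best is 49, kept {S2, S3}.
Then minimize read latency: best is 40.8, kept {S3}.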